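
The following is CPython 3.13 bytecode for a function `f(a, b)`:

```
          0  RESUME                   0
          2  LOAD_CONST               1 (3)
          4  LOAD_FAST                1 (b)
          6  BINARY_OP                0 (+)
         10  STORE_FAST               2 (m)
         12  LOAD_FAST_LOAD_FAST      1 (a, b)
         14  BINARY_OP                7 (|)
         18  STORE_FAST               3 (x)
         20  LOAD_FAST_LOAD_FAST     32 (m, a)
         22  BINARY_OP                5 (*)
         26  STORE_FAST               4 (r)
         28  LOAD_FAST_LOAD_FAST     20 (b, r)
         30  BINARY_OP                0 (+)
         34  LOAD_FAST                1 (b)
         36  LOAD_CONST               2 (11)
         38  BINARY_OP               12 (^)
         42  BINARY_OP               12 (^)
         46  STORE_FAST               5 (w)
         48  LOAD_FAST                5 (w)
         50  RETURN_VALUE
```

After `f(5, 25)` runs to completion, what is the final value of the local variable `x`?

LOAD_CONST → push 3. Stack: [3]
LOAD_FAST b → push 25. Stack: [3, 25]
BINARY_OP + → 3 + 25 = 28. Stack: [28]
STORE_FAST m → m=28. Stack: []
LOAD_FAST_LOAD_FAST a,b → push 5,25. Stack: [5, 25]
BINARY_OP | → 5 | 25 = 29. Stack: [29]
STORE_FAST x → x=29. Stack: []
LOAD_FAST_LOAD_FAST m,a → push 28,5. Stack: [28, 5]
BINARY_OP * → 28 * 5 = 140. Stack: [140]
STORE_FAST r → r=140. Stack: []
LOAD_FAST_LOAD_FAST b,r → push 25,140. Stack: [25, 140]
BINARY_OP + → 25 + 140 = 165. Stack: [165]
LOAD_FAST b → push 25. Stack: [165, 25]
LOAD_CONST → push 11. Stack: [165, 25, 11]
BINARY_OP ^ → 25 ^ 11 = 18. Stack: [165, 18]
BINARY_OP ^ → 165 ^ 18 = 183. Stack: [183]
STORE_FAST w → w=183. Stack: []
LOAD_FAST w → push 183. Stack: [183]
RETURN_VALUE → return 183.

29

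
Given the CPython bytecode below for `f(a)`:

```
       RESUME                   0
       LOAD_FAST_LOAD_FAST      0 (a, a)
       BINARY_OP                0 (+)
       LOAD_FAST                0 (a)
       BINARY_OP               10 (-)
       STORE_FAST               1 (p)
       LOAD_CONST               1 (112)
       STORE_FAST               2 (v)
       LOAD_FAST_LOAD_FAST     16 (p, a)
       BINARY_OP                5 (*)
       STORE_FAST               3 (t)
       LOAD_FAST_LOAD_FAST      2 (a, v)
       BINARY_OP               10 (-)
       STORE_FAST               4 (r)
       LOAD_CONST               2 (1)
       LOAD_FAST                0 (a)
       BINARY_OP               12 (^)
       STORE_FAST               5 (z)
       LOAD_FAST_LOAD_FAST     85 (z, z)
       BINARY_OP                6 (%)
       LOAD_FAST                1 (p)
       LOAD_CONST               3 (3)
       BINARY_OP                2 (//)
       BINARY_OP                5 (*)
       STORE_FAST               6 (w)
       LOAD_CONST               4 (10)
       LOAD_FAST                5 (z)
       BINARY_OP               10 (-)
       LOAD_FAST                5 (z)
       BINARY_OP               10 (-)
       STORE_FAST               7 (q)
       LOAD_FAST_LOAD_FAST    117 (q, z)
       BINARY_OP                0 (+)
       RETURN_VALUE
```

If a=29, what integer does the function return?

-18

LOAD_FAST_LOAD_FAST a,a → push 29,29. Stack: [29, 29]
BINARY_OP + → 29 + 29 = 58. Stack: [58]
LOAD_FAST a → push 29. Stack: [58, 29]
BINARY_OP - → 58 - 29 = 29. Stack: [29]
STORE_FAST p → p=29. Stack: []
LOAD_CONST → push 112. Stack: [112]
STORE_FAST v → v=112. Stack: []
LOAD_FAST_LOAD_FAST p,a → push 29,29. Stack: [29, 29]
BINARY_OP * → 29 * 29 = 841. Stack: [841]
STORE_FAST t → t=841. Stack: []
LOAD_FAST_LOAD_FAST a,v → push 29,112. Stack: [29, 112]
BINARY_OP - → 29 - 112 = -83. Stack: [-83]
STORE_FAST r → r=-83. Stack: []
LOAD_CONST → push 1. Stack: [1]
LOAD_FAST a → push 29. Stack: [1, 29]
BINARY_OP ^ → 1 ^ 29 = 28. Stack: [28]
STORE_FAST z → z=28. Stack: []
LOAD_FAST_LOAD_FAST z,z → push 28,28. Stack: [28, 28]
BINARY_OP % → 28 % 28 = 0. Stack: [0]
LOAD_FAST p → push 29. Stack: [0, 29]
LOAD_CONST → push 3. Stack: [0, 29, 3]
BINARY_OP // → 29 // 3 = 9. Stack: [0, 9]
BINARY_OP * → 0 * 9 = 0. Stack: [0]
STORE_FAST w → w=0. Stack: []
LOAD_CONST → push 10. Stack: [10]
LOAD_FAST z → push 28. Stack: [10, 28]
BINARY_OP - → 10 - 28 = -18. Stack: [-18]
LOAD_FAST z → push 28. Stack: [-18, 28]
BINARY_OP - → -18 - 28 = -46. Stack: [-46]
STORE_FAST q → q=-46. Stack: []
LOAD_FAST_LOAD_FAST q,z → push -46,28. Stack: [-46, 28]
BINARY_OP + → -46 + 28 = -18. Stack: [-18]
RETURN_VALUE → return -18.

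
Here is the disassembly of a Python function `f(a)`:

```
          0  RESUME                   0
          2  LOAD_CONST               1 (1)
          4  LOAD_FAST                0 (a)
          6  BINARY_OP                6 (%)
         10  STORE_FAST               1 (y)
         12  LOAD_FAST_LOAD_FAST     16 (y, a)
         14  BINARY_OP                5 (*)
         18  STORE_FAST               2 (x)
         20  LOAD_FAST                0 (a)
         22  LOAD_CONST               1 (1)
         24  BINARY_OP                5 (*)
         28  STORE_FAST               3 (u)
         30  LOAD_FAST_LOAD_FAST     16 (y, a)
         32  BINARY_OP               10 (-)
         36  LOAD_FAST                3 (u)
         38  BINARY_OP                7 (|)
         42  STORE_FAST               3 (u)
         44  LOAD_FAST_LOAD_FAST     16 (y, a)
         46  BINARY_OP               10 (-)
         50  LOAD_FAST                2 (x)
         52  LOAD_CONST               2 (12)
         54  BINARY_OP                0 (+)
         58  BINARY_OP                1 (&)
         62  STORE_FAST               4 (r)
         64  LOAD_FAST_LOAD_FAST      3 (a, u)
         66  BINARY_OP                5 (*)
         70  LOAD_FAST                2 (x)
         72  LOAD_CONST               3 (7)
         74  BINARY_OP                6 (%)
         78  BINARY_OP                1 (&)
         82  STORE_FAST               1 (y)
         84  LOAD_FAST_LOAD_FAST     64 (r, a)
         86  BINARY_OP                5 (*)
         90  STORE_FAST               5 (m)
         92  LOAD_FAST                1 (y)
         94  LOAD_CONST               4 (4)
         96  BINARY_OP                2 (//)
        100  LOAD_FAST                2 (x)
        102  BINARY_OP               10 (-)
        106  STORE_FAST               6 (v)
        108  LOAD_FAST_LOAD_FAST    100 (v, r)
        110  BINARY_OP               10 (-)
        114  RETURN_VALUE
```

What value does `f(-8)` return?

-56

LOAD_CONST → push 1. Stack: [1]
LOAD_FAST a → push -8. Stack: [1, -8]
BINARY_OP % → 1 % -8 = -7. Stack: [-7]
STORE_FAST y → y=-7. Stack: []
LOAD_FAST_LOAD_FAST y,a → push -7,-8. Stack: [-7, -8]
BINARY_OP * → -7 * -8 = 56. Stack: [56]
STORE_FAST x → x=56. Stack: []
LOAD_FAST a → push -8. Stack: [-8]
LOAD_CONST → push 1. Stack: [-8, 1]
BINARY_OP * → -8 * 1 = -8. Stack: [-8]
STORE_FAST u → u=-8. Stack: []
LOAD_FAST_LOAD_FAST y,a → push -7,-8. Stack: [-7, -8]
BINARY_OP - → -7 - -8 = 1. Stack: [1]
LOAD_FAST u → push -8. Stack: [1, -8]
BINARY_OP | → 1 | -8 = -7. Stack: [-7]
STORE_FAST u → u=-7. Stack: []
LOAD_FAST_LOAD_FAST y,a → push -7,-8. Stack: [-7, -8]
BINARY_OP - → -7 - -8 = 1. Stack: [1]
LOAD_FAST x → push 56. Stack: [1, 56]
LOAD_CONST → push 12. Stack: [1, 56, 12]
BINARY_OP + → 56 + 12 = 68. Stack: [1, 68]
BINARY_OP & → 1 & 68 = 0. Stack: [0]
STORE_FAST r → r=0. Stack: []
LOAD_FAST_LOAD_FAST a,u → push -8,-7. Stack: [-8, -7]
BINARY_OP * → -8 * -7 = 56. Stack: [56]
LOAD_FAST x → push 56. Stack: [56, 56]
LOAD_CONST → push 7. Stack: [56, 56, 7]
BINARY_OP % → 56 % 7 = 0. Stack: [56, 0]
BINARY_OP & → 56 & 0 = 0. Stack: [0]
STORE_FAST y → y=0. Stack: []
LOAD_FAST_LOAD_FAST r,a → push 0,-8. Stack: [0, -8]
BINARY_OP * → 0 * -8 = 0. Stack: [0]
STORE_FAST m → m=0. Stack: []
LOAD_FAST y → push 0. Stack: [0]
LOAD_CONST → push 4. Stack: [0, 4]
BINARY_OP // → 0 // 4 = 0. Stack: [0]
LOAD_FAST x → push 56. Stack: [0, 56]
BINARY_OP - → 0 - 56 = -56. Stack: [-56]
STORE_FAST v → v=-56. Stack: []
LOAD_FAST_LOAD_FAST v,r → push -56,0. Stack: [-56, 0]
BINARY_OP - → -56 - 0 = -56. Stack: [-56]
RETURN_VALUE → return -56.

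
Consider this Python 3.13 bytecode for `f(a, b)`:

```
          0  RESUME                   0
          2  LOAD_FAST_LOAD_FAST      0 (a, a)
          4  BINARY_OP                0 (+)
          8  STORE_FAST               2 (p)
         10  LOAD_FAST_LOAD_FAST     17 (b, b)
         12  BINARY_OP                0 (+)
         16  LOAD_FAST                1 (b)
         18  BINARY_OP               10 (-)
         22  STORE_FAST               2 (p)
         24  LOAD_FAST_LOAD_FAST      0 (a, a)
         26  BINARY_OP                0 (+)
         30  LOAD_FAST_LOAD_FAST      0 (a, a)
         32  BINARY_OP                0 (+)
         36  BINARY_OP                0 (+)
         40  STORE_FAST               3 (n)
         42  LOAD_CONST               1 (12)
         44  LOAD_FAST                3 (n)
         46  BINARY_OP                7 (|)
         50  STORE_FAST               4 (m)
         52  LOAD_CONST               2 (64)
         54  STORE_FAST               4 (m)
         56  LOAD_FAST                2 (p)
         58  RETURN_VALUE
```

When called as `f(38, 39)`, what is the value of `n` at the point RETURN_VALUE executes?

LOAD_FAST_LOAD_FAST a,a → push 38,38. Stack: [38, 38]
BINARY_OP + → 38 + 38 = 76. Stack: [76]
STORE_FAST p → p=76. Stack: []
LOAD_FAST_LOAD_FAST b,b → push 39,39. Stack: [39, 39]
BINARY_OP + → 39 + 39 = 78. Stack: [78]
LOAD_FAST b → push 39. Stack: [78, 39]
BINARY_OP - → 78 - 39 = 39. Stack: [39]
STORE_FAST p → p=39. Stack: []
LOAD_FAST_LOAD_FAST a,a → push 38,38. Stack: [38, 38]
BINARY_OP + → 38 + 38 = 76. Stack: [76]
LOAD_FAST_LOAD_FAST a,a → push 38,38. Stack: [76, 38, 38]
BINARY_OP + → 38 + 38 = 76. Stack: [76, 76]
BINARY_OP + → 76 + 76 = 152. Stack: [152]
STORE_FAST n → n=152. Stack: []
LOAD_CONST → push 12. Stack: [12]
LOAD_FAST n → push 152. Stack: [12, 152]
BINARY_OP | → 12 | 152 = 156. Stack: [156]
STORE_FAST m → m=156. Stack: []
LOAD_CONST → push 64. Stack: [64]
STORE_FAST m → m=64. Stack: []
LOAD_FAST p → push 39. Stack: [39]
RETURN_VALUE → return 39.

152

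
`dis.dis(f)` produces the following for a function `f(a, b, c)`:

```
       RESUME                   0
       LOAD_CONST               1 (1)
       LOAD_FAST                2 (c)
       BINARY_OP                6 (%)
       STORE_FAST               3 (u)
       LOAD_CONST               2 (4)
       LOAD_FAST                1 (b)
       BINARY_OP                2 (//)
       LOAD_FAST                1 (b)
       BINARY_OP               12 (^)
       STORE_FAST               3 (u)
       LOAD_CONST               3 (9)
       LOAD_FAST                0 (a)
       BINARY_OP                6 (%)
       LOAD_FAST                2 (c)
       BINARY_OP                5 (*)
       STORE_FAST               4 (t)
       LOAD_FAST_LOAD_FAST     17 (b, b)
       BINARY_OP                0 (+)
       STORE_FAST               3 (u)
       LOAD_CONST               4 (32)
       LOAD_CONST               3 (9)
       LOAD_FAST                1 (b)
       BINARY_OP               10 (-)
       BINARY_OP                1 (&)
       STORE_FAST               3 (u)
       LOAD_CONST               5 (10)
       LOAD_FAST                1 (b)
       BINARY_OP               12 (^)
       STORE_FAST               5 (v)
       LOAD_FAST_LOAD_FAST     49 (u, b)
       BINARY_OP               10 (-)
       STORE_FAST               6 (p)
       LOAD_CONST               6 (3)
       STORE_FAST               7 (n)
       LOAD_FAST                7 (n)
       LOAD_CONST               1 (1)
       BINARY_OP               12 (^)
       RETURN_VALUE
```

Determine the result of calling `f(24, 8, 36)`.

LOAD_CONST → push 1. Stack: [1]
LOAD_FAST c → push 36. Stack: [1, 36]
BINARY_OP % → 1 % 36 = 1. Stack: [1]
STORE_FAST u → u=1. Stack: []
LOAD_CONST → push 4. Stack: [4]
LOAD_FAST b → push 8. Stack: [4, 8]
BINARY_OP // → 4 // 8 = 0. Stack: [0]
LOAD_FAST b → push 8. Stack: [0, 8]
BINARY_OP ^ → 0 ^ 8 = 8. Stack: [8]
STORE_FAST u → u=8. Stack: []
LOAD_CONST → push 9. Stack: [9]
LOAD_FAST a → push 24. Stack: [9, 24]
BINARY_OP % → 9 % 24 = 9. Stack: [9]
LOAD_FAST c → push 36. Stack: [9, 36]
BINARY_OP * → 9 * 36 = 324. Stack: [324]
STORE_FAST t → t=324. Stack: []
LOAD_FAST_LOAD_FAST b,b → push 8,8. Stack: [8, 8]
BINARY_OP + → 8 + 8 = 16. Stack: [16]
STORE_FAST u → u=16. Stack: []
LOAD_CONST → push 32. Stack: [32]
LOAD_CONST → push 9. Stack: [32, 9]
LOAD_FAST b → push 8. Stack: [32, 9, 8]
BINARY_OP - → 9 - 8 = 1. Stack: [32, 1]
BINARY_OP & → 32 & 1 = 0. Stack: [0]
STORE_FAST u → u=0. Stack: []
LOAD_CONST → push 10. Stack: [10]
LOAD_FAST b → push 8. Stack: [10, 8]
BINARY_OP ^ → 10 ^ 8 = 2. Stack: [2]
STORE_FAST v → v=2. Stack: []
LOAD_FAST_LOAD_FAST u,b → push 0,8. Stack: [0, 8]
BINARY_OP - → 0 - 8 = -8. Stack: [-8]
STORE_FAST p → p=-8. Stack: []
LOAD_CONST → push 3. Stack: [3]
STORE_FAST n → n=3. Stack: []
LOAD_FAST n → push 3. Stack: [3]
LOAD_CONST → push 1. Stack: [3, 1]
BINARY_OP ^ → 3 ^ 1 = 2. Stack: [2]
RETURN_VALUE → return 2.

2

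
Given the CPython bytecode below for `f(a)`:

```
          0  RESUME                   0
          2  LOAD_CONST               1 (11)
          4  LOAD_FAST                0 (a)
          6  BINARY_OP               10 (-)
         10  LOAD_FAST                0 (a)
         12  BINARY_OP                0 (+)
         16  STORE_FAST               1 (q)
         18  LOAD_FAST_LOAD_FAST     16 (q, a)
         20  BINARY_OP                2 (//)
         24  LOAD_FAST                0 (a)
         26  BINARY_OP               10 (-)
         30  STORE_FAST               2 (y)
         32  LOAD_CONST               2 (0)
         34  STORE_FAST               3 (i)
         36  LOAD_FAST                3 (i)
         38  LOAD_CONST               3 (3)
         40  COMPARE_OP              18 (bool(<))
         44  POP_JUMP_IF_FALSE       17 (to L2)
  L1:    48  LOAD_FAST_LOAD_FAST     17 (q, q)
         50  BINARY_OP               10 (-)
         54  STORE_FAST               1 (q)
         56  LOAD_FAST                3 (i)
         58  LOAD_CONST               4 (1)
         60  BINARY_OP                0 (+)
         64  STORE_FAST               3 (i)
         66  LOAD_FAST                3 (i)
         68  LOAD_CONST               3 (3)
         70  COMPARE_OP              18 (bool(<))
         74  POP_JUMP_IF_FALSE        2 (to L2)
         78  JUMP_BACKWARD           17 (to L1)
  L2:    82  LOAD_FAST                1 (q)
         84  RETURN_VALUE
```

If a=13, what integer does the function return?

0

LOAD_CONST → push 11. Stack: [11]
LOAD_FAST a → push 13. Stack: [11, 13]
BINARY_OP - → 11 - 13 = -2. Stack: [-2]
LOAD_FAST a → push 13. Stack: [-2, 13]
BINARY_OP + → -2 + 13 = 11. Stack: [11]
STORE_FAST q → q=11. Stack: []
LOAD_FAST_LOAD_FAST q,a → push 11,13. Stack: [11, 13]
BINARY_OP // → 11 // 13 = 0. Stack: [0]
LOAD_FAST a → push 13. Stack: [0, 13]
BINARY_OP - → 0 - 13 = -13. Stack: [-13]
STORE_FAST y → y=-13. Stack: []
LOAD_CONST → push 0. Stack: [0]
STORE_FAST i → i=0. Stack: []
LOAD_FAST i → push 0. Stack: [0]
LOAD_CONST → push 3. Stack: [0, 3]
COMPARE_OP bool(<) → 0 vs 3 = True. Stack: [True]
POP_JUMP_IF_FALSE → pop True; no jump. Stack: []
LOAD_FAST_LOAD_FAST q,q → push 11,11. Stack: [11, 11]
BINARY_OP - → 11 - 11 = 0. Stack: [0]
STORE_FAST q → q=0. Stack: []
LOAD_FAST i → push 0. Stack: [0]
LOAD_CONST → push 1. Stack: [0, 1]
BINARY_OP + → 0 + 1 = 1. Stack: [1]
STORE_FAST i → i=1. Stack: []
LOAD_FAST i → push 1. Stack: [1]
LOAD_CONST → push 3. Stack: [1, 3]
COMPARE_OP bool(<) → 1 vs 3 = True. Stack: [True]
POP_JUMP_IF_FALSE → pop True; no jump. Stack: []
LOAD_FAST_LOAD_FAST q,q → push 0,0. Stack: [0, 0]
BINARY_OP - → 0 - 0 = 0. Stack: [0]
STORE_FAST q → q=0. Stack: []
LOAD_FAST i → push 1. Stack: [1]
LOAD_CONST → push 1. Stack: [1, 1]
BINARY_OP + → 1 + 1 = 2. Stack: [2]
STORE_FAST i → i=2. Stack: []
LOAD_FAST i → push 2. Stack: [2]
LOAD_CONST → push 3. Stack: [2, 3]
COMPARE_OP bool(<) → 2 vs 3 = True. Stack: [True]
POP_JUMP_IF_FALSE → pop True; no jump. Stack: []
LOAD_FAST_LOAD_FAST q,q → push 0,0. Stack: [0, 0]
BINARY_OP - → 0 - 0 = 0. Stack: [0]
STORE_FAST q → q=0. Stack: []
LOAD_FAST i → push 2. Stack: [2]
LOAD_CONST → push 1. Stack: [2, 1]
BINARY_OP + → 2 + 1 = 3. Stack: [3]
STORE_FAST i → i=3. Stack: []
LOAD_FAST i → push 3. Stack: [3]
LOAD_CONST → push 3. Stack: [3, 3]
COMPARE_OP bool(<) → 3 vs 3 = False. Stack: [False]
POP_JUMP_IF_FALSE → pop False; jump. Stack: []
LOAD_FAST q → push 0. Stack: [0]
RETURN_VALUE → return 0.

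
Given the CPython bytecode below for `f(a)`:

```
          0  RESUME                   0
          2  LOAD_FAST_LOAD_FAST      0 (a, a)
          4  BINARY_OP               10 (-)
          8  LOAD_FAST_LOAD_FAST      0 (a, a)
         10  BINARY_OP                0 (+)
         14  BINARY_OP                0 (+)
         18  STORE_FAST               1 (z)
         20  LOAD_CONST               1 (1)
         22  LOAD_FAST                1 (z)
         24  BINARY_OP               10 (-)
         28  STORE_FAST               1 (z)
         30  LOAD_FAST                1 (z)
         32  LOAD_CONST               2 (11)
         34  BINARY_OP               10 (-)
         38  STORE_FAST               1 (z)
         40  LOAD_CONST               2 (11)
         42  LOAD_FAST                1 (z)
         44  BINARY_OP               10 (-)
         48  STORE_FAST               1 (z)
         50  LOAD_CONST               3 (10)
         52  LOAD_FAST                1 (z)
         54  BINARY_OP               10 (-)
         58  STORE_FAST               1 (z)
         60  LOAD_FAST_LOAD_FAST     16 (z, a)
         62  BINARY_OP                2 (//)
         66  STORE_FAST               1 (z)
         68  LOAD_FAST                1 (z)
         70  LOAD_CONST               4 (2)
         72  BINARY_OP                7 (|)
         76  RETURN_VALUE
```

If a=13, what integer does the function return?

LOAD_FAST_LOAD_FAST a,a → push 13,13. Stack: [13, 13]
BINARY_OP - → 13 - 13 = 0. Stack: [0]
LOAD_FAST_LOAD_FAST a,a → push 13,13. Stack: [0, 13, 13]
BINARY_OP + → 13 + 13 = 26. Stack: [0, 26]
BINARY_OP + → 0 + 26 = 26. Stack: [26]
STORE_FAST z → z=26. Stack: []
LOAD_CONST → push 1. Stack: [1]
LOAD_FAST z → push 26. Stack: [1, 26]
BINARY_OP - → 1 - 26 = -25. Stack: [-25]
STORE_FAST z → z=-25. Stack: []
LOAD_FAST z → push -25. Stack: [-25]
LOAD_CONST → push 11. Stack: [-25, 11]
BINARY_OP - → -25 - 11 = -36. Stack: [-36]
STORE_FAST z → z=-36. Stack: []
LOAD_CONST → push 11. Stack: [11]
LOAD_FAST z → push -36. Stack: [11, -36]
BINARY_OP - → 11 - -36 = 47. Stack: [47]
STORE_FAST z → z=47. Stack: []
LOAD_CONST → push 10. Stack: [10]
LOAD_FAST z → push 47. Stack: [10, 47]
BINARY_OP - → 10 - 47 = -37. Stack: [-37]
STORE_FAST z → z=-37. Stack: []
LOAD_FAST_LOAD_FAST z,a → push -37,13. Stack: [-37, 13]
BINARY_OP // → -37 // 13 = -3. Stack: [-3]
STORE_FAST z → z=-3. Stack: []
LOAD_FAST z → push -3. Stack: [-3]
LOAD_CONST → push 2. Stack: [-3, 2]
BINARY_OP | → -3 | 2 = -1. Stack: [-1]
RETURN_VALUE → return -1.

-1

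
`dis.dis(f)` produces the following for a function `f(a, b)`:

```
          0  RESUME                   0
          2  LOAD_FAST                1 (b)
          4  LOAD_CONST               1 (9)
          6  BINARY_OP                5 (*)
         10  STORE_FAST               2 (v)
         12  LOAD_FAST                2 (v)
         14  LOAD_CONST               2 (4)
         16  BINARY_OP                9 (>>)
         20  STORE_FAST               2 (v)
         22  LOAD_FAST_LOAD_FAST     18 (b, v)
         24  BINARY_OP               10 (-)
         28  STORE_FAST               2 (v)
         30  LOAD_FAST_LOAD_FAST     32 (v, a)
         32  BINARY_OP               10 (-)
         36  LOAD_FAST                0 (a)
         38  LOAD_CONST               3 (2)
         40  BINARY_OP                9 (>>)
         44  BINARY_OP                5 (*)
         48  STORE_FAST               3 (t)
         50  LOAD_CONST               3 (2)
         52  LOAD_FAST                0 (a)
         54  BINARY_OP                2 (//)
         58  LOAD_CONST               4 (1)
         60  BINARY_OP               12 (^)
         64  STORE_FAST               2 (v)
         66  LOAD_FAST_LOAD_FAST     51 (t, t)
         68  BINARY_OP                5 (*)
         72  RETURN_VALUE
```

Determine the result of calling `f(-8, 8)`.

LOAD_FAST b → push 8. Stack: [8]
LOAD_CONST → push 9. Stack: [8, 9]
BINARY_OP * → 8 * 9 = 72. Stack: [72]
STORE_FAST v → v=72. Stack: []
LOAD_FAST v → push 72. Stack: [72]
LOAD_CONST → push 4. Stack: [72, 4]
BINARY_OP >> → 72 >> 4 = 4. Stack: [4]
STORE_FAST v → v=4. Stack: []
LOAD_FAST_LOAD_FAST b,v → push 8,4. Stack: [8, 4]
BINARY_OP - → 8 - 4 = 4. Stack: [4]
STORE_FAST v → v=4. Stack: []
LOAD_FAST_LOAD_FAST v,a → push 4,-8. Stack: [4, -8]
BINARY_OP - → 4 - -8 = 12. Stack: [12]
LOAD_FAST a → push -8. Stack: [12, -8]
LOAD_CONST → push 2. Stack: [12, -8, 2]
BINARY_OP >> → -8 >> 2 = -2. Stack: [12, -2]
BINARY_OP * → 12 * -2 = -24. Stack: [-24]
STORE_FAST t → t=-24. Stack: []
LOAD_CONST → push 2. Stack: [2]
LOAD_FAST a → push -8. Stack: [2, -8]
BINARY_OP // → 2 // -8 = -1. Stack: [-1]
LOAD_CONST → push 1. Stack: [-1, 1]
BINARY_OP ^ → -1 ^ 1 = -2. Stack: [-2]
STORE_FAST v → v=-2. Stack: []
LOAD_FAST_LOAD_FAST t,t → push -24,-24. Stack: [-24, -24]
BINARY_OP * → -24 * -24 = 576. Stack: [576]
RETURN_VALUE → return 576.

576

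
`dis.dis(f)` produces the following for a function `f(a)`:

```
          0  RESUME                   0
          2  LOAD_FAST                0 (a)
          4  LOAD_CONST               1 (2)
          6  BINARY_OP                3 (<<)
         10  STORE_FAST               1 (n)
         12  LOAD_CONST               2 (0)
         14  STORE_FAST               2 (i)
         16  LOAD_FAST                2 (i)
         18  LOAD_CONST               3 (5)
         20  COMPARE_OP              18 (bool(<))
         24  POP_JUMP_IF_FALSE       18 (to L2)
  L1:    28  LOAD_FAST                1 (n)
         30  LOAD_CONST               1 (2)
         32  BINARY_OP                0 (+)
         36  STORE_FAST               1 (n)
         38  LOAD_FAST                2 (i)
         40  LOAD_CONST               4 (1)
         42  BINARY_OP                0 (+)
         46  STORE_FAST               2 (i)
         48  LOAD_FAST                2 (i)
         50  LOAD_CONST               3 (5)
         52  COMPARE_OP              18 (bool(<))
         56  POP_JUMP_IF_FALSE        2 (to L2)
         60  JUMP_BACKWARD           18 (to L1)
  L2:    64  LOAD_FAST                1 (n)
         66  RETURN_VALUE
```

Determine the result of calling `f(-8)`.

-22

LOAD_FAST a → push -8
LOAD_CONST → push 2
BINARY_OP << → -8 << 2 = -32
STORE_FAST n → n=-32
LOAD_CONST → push 0
STORE_FAST i → i=0
LOAD_FAST i → push 0
LOAD_CONST → push 5
COMPARE_OP bool(<) → 0 vs 5 = True
POP_JUMP_IF_FALSE → pop True; no jump
LOAD_FAST n → push -32
LOAD_CONST → push 2
BINARY_OP + → -32 + 2 = -30
STORE_FAST n → n=-30
LOAD_FAST i → push 0
LOAD_CONST → push 1
BINARY_OP + → 0 + 1 = 1
STORE_FAST i → i=1
LOAD_FAST i → push 1
LOAD_CONST → push 5
COMPARE_OP bool(<) → 1 vs 5 = True
POP_JUMP_IF_FALSE → pop True; no jump
LOAD_FAST n → push -30
LOAD_CONST → push 2
BINARY_OP + → -30 + 2 = -28
STORE_FAST n → n=-28
LOAD_FAST i → push 1
LOAD_CONST → push 1
BINARY_OP + → 1 + 1 = 2
STORE_FAST i → i=2
LOAD_FAST i → push 2
LOAD_CONST → push 5
COMPARE_OP bool(<) → 2 vs 5 = True
POP_JUMP_IF_FALSE → pop True; no jump
LOAD_FAST n → push -28
LOAD_CONST → push 2
BINARY_OP + → -28 + 2 = -26
STORE_FAST n → n=-26
LOAD_FAST i → push 2
LOAD_CONST → push 1
BINARY_OP + → 2 + 1 = 3
STORE_FAST i → i=3
LOAD_FAST i → push 3
LOAD_CONST → push 5
COMPARE_OP bool(<) → 3 vs 5 = True
POP_JUMP_IF_FALSE → pop True; no jump
LOAD_FAST n → push -26
LOAD_CONST → push 2
BINARY_OP + → -26 + 2 = -24
STORE_FAST n → n=-24
LOAD_FAST i → push 3
LOAD_CONST → push 1
BINARY_OP + → 3 + 1 = 4
STORE_FAST i → i=4
LOAD_FAST i → push 4
LOAD_CONST → push 5
COMPARE_OP bool(<) → 4 vs 5 = True
POP_JUMP_IF_FALSE → pop True; no jump
LOAD_FAST n → push -24
LOAD_CONST → push 2
BINARY_OP + → -24 + 2 = -22
STORE_FAST n → n=-22
LOAD_FAST i → push 4
LOAD_CONST → push 1
BINARY_OP + → 4 + 1 = 5
STORE_FAST i → i=5
LOAD_FAST i → push 5
LOAD_CONST → push 5
COMPARE_OP bool(<) → 5 vs 5 = False
POP_JUMP_IF_FALSE → pop False; jump
LOAD_FAST n → push -22
RETURN_VALUE → return -22.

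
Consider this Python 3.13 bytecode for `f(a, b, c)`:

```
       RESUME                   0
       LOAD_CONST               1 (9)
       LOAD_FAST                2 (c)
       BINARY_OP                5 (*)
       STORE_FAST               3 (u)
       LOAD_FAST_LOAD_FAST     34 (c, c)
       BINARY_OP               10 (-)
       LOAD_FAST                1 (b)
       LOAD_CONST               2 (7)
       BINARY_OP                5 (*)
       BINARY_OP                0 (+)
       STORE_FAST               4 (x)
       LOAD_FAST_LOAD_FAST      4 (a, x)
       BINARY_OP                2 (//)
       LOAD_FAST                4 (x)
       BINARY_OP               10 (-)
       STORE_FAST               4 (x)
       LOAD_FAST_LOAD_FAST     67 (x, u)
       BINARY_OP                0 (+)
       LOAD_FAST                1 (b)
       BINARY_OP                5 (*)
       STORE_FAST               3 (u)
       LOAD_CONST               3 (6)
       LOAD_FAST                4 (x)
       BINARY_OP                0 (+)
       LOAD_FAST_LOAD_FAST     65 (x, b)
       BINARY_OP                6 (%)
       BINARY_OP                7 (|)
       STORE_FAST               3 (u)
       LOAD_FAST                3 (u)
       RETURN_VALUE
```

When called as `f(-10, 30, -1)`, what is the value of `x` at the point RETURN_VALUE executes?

-211

LOAD_CONST → push 9. Stack: [9]
LOAD_FAST c → push -1. Stack: [9, -1]
BINARY_OP * → 9 * -1 = -9. Stack: [-9]
STORE_FAST u → u=-9. Stack: []
LOAD_FAST_LOAD_FAST c,c → push -1,-1. Stack: [-1, -1]
BINARY_OP - → -1 - -1 = 0. Stack: [0]
LOAD_FAST b → push 30. Stack: [0, 30]
LOAD_CONST → push 7. Stack: [0, 30, 7]
BINARY_OP * → 30 * 7 = 210. Stack: [0, 210]
BINARY_OP + → 0 + 210 = 210. Stack: [210]
STORE_FAST x → x=210. Stack: []
LOAD_FAST_LOAD_FAST a,x → push -10,210. Stack: [-10, 210]
BINARY_OP // → -10 // 210 = -1. Stack: [-1]
LOAD_FAST x → push 210. Stack: [-1, 210]
BINARY_OP - → -1 - 210 = -211. Stack: [-211]
STORE_FAST x → x=-211. Stack: []
LOAD_FAST_LOAD_FAST x,u → push -211,-9. Stack: [-211, -9]
BINARY_OP + → -211 + -9 = -220. Stack: [-220]
LOAD_FAST b → push 30. Stack: [-220, 30]
BINARY_OP * → -220 * 30 = -6600. Stack: [-6600]
STORE_FAST u → u=-6600. Stack: []
LOAD_CONST → push 6. Stack: [6]
LOAD_FAST x → push -211. Stack: [6, -211]
BINARY_OP + → 6 + -211 = -205. Stack: [-205]
LOAD_FAST_LOAD_FAST x,b → push -211,30. Stack: [-205, -211, 30]
BINARY_OP % → -211 % 30 = 29. Stack: [-205, 29]
BINARY_OP | → -205 | 29 = -193. Stack: [-193]
STORE_FAST u → u=-193. Stack: []
LOAD_FAST u → push -193. Stack: [-193]
RETURN_VALUE → return -193.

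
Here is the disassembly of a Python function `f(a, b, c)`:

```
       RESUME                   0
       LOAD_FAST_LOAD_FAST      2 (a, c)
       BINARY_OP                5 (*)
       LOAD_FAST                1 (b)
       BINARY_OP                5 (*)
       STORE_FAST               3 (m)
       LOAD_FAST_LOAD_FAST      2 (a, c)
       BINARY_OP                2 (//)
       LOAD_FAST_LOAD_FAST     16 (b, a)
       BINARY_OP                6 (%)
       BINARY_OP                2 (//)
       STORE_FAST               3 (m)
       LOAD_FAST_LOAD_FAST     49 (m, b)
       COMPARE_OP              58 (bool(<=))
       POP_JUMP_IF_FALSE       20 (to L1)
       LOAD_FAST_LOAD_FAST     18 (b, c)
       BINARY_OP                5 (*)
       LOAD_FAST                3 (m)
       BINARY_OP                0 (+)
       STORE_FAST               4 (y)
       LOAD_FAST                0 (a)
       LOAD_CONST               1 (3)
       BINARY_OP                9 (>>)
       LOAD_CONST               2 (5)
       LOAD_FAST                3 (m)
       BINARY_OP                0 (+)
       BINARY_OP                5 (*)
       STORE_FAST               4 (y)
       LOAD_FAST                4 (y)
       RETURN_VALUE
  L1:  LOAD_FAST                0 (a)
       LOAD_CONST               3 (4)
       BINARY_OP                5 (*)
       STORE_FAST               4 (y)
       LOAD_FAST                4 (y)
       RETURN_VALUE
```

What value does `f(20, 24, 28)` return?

LOAD_FAST_LOAD_FAST a,c → push 20,28. Stack: [20, 28]
BINARY_OP * → 20 * 28 = 560. Stack: [560]
LOAD_FAST b → push 24. Stack: [560, 24]
BINARY_OP * → 560 * 24 = 13440. Stack: [13440]
STORE_FAST m → m=13440. Stack: []
LOAD_FAST_LOAD_FAST a,c → push 20,28. Stack: [20, 28]
BINARY_OP // → 20 // 28 = 0. Stack: [0]
LOAD_FAST_LOAD_FAST b,a → push 24,20. Stack: [0, 24, 20]
BINARY_OP % → 24 % 20 = 4. Stack: [0, 4]
BINARY_OP // → 0 // 4 = 0. Stack: [0]
STORE_FAST m → m=0. Stack: []
LOAD_FAST_LOAD_FAST m,b → push 0,24. Stack: [0, 24]
COMPARE_OP bool(<=) → 0 vs 24 = True. Stack: [True]
POP_JUMP_IF_FALSE → pop True; no jump. Stack: []
LOAD_FAST_LOAD_FAST b,c → push 24,28. Stack: [24, 28]
BINARY_OP * → 24 * 28 = 672. Stack: [672]
LOAD_FAST m → push 0. Stack: [672, 0]
BINARY_OP + → 672 + 0 = 672. Stack: [672]
STORE_FAST y → y=672. Stack: []
LOAD_FAST a → push 20. Stack: [20]
LOAD_CONST → push 3. Stack: [20, 3]
BINARY_OP >> → 20 >> 3 = 2. Stack: [2]
LOAD_CONST → push 5. Stack: [2, 5]
LOAD_FAST m → push 0. Stack: [2, 5, 0]
BINARY_OP + → 5 + 0 = 5. Stack: [2, 5]
BINARY_OP * → 2 * 5 = 10. Stack: [10]
STORE_FAST y → y=10. Stack: []
LOAD_FAST y → push 10. Stack: [10]
RETURN_VALUE → return 10.

10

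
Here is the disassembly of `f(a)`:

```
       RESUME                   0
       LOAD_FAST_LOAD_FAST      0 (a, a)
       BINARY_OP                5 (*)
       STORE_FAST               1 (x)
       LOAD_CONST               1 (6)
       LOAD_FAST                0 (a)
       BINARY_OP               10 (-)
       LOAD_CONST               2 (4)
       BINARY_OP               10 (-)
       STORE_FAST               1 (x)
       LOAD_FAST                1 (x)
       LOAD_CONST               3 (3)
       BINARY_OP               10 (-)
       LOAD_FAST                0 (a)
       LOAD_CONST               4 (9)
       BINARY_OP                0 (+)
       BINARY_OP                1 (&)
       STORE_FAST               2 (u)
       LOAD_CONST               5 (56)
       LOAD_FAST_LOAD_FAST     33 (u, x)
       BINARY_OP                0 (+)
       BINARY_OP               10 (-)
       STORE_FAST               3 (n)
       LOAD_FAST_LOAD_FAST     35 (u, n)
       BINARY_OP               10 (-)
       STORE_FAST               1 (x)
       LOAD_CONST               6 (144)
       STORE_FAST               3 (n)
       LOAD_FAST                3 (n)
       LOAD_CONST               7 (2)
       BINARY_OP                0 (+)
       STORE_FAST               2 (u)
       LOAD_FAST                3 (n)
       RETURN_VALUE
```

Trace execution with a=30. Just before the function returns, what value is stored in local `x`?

-18

LOAD_FAST_LOAD_FAST a,a → push 30,30. Stack: [30, 30]
BINARY_OP * → 30 * 30 = 900. Stack: [900]
STORE_FAST x → x=900. Stack: []
LOAD_CONST → push 6. Stack: [6]
LOAD_FAST a → push 30. Stack: [6, 30]
BINARY_OP - → 6 - 30 = -24. Stack: [-24]
LOAD_CONST → push 4. Stack: [-24, 4]
BINARY_OP - → -24 - 4 = -28. Stack: [-28]
STORE_FAST x → x=-28. Stack: []
LOAD_FAST x → push -28. Stack: [-28]
LOAD_CONST → push 3. Stack: [-28, 3]
BINARY_OP - → -28 - 3 = -31. Stack: [-31]
LOAD_FAST a → push 30. Stack: [-31, 30]
LOAD_CONST → push 9. Stack: [-31, 30, 9]
BINARY_OP + → 30 + 9 = 39. Stack: [-31, 39]
BINARY_OP & → -31 & 39 = 33. Stack: [33]
STORE_FAST u → u=33. Stack: []
LOAD_CONST → push 56. Stack: [56]
LOAD_FAST_LOAD_FAST u,x → push 33,-28. Stack: [56, 33, -28]
BINARY_OP + → 33 + -28 = 5. Stack: [56, 5]
BINARY_OP - → 56 - 5 = 51. Stack: [51]
STORE_FAST n → n=51. Stack: []
LOAD_FAST_LOAD_FAST u,n → push 33,51. Stack: [33, 51]
BINARY_OP - → 33 - 51 = -18. Stack: [-18]
STORE_FAST x → x=-18. Stack: []
LOAD_CONST → push 144. Stack: [144]
STORE_FAST n → n=144. Stack: []
LOAD_FAST n → push 144. Stack: [144]
LOAD_CONST → push 2. Stack: [144, 2]
BINARY_OP + → 144 + 2 = 146. Stack: [146]
STORE_FAST u → u=146. Stack: []
LOAD_FAST n → push 144. Stack: [144]
RETURN_VALUE → return 144.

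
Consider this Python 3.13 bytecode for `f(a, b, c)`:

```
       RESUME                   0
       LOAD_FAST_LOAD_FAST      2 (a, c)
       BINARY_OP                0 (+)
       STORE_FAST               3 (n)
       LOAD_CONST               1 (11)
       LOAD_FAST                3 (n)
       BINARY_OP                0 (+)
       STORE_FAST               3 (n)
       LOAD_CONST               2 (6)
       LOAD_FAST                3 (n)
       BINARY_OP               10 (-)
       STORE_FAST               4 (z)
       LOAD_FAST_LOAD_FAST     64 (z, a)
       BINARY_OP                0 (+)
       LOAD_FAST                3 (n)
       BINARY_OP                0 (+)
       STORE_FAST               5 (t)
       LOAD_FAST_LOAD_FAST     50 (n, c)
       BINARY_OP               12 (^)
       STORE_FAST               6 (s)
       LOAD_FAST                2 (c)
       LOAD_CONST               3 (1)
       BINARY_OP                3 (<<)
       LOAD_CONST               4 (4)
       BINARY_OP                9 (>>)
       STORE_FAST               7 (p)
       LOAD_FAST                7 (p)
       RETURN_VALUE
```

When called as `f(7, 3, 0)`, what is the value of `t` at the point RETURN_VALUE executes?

LOAD_FAST_LOAD_FAST a,c → push 7,0. Stack: [7, 0]
BINARY_OP + → 7 + 0 = 7. Stack: [7]
STORE_FAST n → n=7. Stack: []
LOAD_CONST → push 11. Stack: [11]
LOAD_FAST n → push 7. Stack: [11, 7]
BINARY_OP + → 11 + 7 = 18. Stack: [18]
STORE_FAST n → n=18. Stack: []
LOAD_CONST → push 6. Stack: [6]
LOAD_FAST n → push 18. Stack: [6, 18]
BINARY_OP - → 6 - 18 = -12. Stack: [-12]
STORE_FAST z → z=-12. Stack: []
LOAD_FAST_LOAD_FAST z,a → push -12,7. Stack: [-12, 7]
BINARY_OP + → -12 + 7 = -5. Stack: [-5]
LOAD_FAST n → push 18. Stack: [-5, 18]
BINARY_OP + → -5 + 18 = 13. Stack: [13]
STORE_FAST t → t=13. Stack: []
LOAD_FAST_LOAD_FAST n,c → push 18,0. Stack: [18, 0]
BINARY_OP ^ → 18 ^ 0 = 18. Stack: [18]
STORE_FAST s → s=18. Stack: []
LOAD_FAST c → push 0. Stack: [0]
LOAD_CONST → push 1. Stack: [0, 1]
BINARY_OP << → 0 << 1 = 0. Stack: [0]
LOAD_CONST → push 4. Stack: [0, 4]
BINARY_OP >> → 0 >> 4 = 0. Stack: [0]
STORE_FAST p → p=0. Stack: []
LOAD_FAST p → push 0. Stack: [0]
RETURN_VALUE → return 0.

13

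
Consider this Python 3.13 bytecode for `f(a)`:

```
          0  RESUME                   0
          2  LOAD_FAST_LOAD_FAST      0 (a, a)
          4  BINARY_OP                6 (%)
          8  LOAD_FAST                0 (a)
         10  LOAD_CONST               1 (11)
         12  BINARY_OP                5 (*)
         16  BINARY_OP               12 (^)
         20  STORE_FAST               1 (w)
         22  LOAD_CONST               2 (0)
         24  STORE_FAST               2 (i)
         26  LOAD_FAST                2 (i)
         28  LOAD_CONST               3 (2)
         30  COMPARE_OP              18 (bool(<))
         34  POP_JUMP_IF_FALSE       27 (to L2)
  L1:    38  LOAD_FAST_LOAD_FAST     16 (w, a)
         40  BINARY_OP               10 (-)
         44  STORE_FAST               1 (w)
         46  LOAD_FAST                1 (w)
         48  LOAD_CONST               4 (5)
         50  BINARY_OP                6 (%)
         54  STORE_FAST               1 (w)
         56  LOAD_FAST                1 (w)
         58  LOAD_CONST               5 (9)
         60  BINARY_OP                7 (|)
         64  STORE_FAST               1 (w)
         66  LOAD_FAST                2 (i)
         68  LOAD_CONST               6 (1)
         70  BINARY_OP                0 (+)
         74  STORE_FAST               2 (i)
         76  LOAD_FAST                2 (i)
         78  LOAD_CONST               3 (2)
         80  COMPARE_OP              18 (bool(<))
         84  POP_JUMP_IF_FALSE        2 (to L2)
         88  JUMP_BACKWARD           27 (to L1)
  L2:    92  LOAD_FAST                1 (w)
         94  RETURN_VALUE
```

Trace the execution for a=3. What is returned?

9

LOAD_FAST_LOAD_FAST a,a → push 3,3. Stack: [3, 3]
BINARY_OP % → 3 % 3 = 0. Stack: [0]
LOAD_FAST a → push 3. Stack: [0, 3]
LOAD_CONST → push 11. Stack: [0, 3, 11]
BINARY_OP * → 3 * 11 = 33. Stack: [0, 33]
BINARY_OP ^ → 0 ^ 33 = 33. Stack: [33]
STORE_FAST w → w=33. Stack: []
LOAD_CONST → push 0. Stack: [0]
STORE_FAST i → i=0. Stack: []
LOAD_FAST i → push 0. Stack: [0]
LOAD_CONST → push 2. Stack: [0, 2]
COMPARE_OP bool(<) → 0 vs 2 = True. Stack: [True]
POP_JUMP_IF_FALSE → pop True; no jump. Stack: []
LOAD_FAST_LOAD_FAST w,a → push 33,3. Stack: [33, 3]
BINARY_OP - → 33 - 3 = 30. Stack: [30]
STORE_FAST w → w=30. Stack: []
LOAD_FAST w → push 30. Stack: [30]
LOAD_CONST → push 5. Stack: [30, 5]
BINARY_OP % → 30 % 5 = 0. Stack: [0]
STORE_FAST w → w=0. Stack: []
LOAD_FAST w → push 0. Stack: [0]
LOAD_CONST → push 9. Stack: [0, 9]
BINARY_OP | → 0 | 9 = 9. Stack: [9]
STORE_FAST w → w=9. Stack: []
LOAD_FAST i → push 0. Stack: [0]
LOAD_CONST → push 1. Stack: [0, 1]
BINARY_OP + → 0 + 1 = 1. Stack: [1]
STORE_FAST i → i=1. Stack: []
LOAD_FAST i → push 1. Stack: [1]
LOAD_CONST → push 2. Stack: [1, 2]
COMPARE_OP bool(<) → 1 vs 2 = True. Stack: [True]
POP_JUMP_IF_FALSE → pop True; no jump. Stack: []
LOAD_FAST_LOAD_FAST w,a → push 9,3. Stack: [9, 3]
BINARY_OP - → 9 - 3 = 6. Stack: [6]
STORE_FAST w → w=6. Stack: []
LOAD_FAST w → push 6. Stack: [6]
LOAD_CONST → push 5. Stack: [6, 5]
BINARY_OP % → 6 % 5 = 1. Stack: [1]
STORE_FAST w → w=1. Stack: []
LOAD_FAST w → push 1. Stack: [1]
LOAD_CONST → push 9. Stack: [1, 9]
BINARY_OP | → 1 | 9 = 9. Stack: [9]
STORE_FAST w → w=9. Stack: []
LOAD_FAST i → push 1. Stack: [1]
LOAD_CONST → push 1. Stack: [1, 1]
BINARY_OP + → 1 + 1 = 2. Stack: [2]
STORE_FAST i → i=2. Stack: []
LOAD_FAST i → push 2. Stack: [2]
LOAD_CONST → push 2. Stack: [2, 2]
COMPARE_OP bool(<) → 2 vs 2 = False. Stack: [False]
POP_JUMP_IF_FALSE → pop False; jump. Stack: []
LOAD_FAST w → push 9. Stack: [9]
RETURN_VALUE → return 9.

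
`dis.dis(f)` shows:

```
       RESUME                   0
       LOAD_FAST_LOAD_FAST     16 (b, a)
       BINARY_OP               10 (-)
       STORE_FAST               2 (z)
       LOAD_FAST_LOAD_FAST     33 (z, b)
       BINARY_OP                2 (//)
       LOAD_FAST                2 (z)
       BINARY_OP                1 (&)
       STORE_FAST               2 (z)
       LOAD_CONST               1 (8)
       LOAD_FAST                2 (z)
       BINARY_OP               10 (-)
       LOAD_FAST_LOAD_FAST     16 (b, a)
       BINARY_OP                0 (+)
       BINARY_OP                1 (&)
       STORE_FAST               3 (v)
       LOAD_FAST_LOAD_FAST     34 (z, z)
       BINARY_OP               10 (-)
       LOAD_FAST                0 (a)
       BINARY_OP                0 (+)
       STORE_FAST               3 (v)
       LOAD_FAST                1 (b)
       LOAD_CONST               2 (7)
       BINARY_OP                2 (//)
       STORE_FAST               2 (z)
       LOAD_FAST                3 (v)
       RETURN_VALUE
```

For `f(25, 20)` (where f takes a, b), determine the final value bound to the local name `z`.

LOAD_FAST_LOAD_FAST b,a → push 20,25. Stack: [20, 25]
BINARY_OP - → 20 - 25 = -5. Stack: [-5]
STORE_FAST z → z=-5. Stack: []
LOAD_FAST_LOAD_FAST z,b → push -5,20. Stack: [-5, 20]
BINARY_OP // → -5 // 20 = -1. Stack: [-1]
LOAD_FAST z → push -5. Stack: [-1, -5]
BINARY_OP & → -1 & -5 = -5. Stack: [-5]
STORE_FAST z → z=-5. Stack: []
LOAD_CONST → push 8. Stack: [8]
LOAD_FAST z → push -5. Stack: [8, -5]
BINARY_OP - → 8 - -5 = 13. Stack: [13]
LOAD_FAST_LOAD_FAST b,a → push 20,25. Stack: [13, 20, 25]
BINARY_OP + → 20 + 25 = 45. Stack: [13, 45]
BINARY_OP & → 13 & 45 = 13. Stack: [13]
STORE_FAST v → v=13. Stack: []
LOAD_FAST_LOAD_FAST z,z → push -5,-5. Stack: [-5, -5]
BINARY_OP - → -5 - -5 = 0. Stack: [0]
LOAD_FAST a → push 25. Stack: [0, 25]
BINARY_OP + → 0 + 25 = 25. Stack: [25]
STORE_FAST v → v=25. Stack: []
LOAD_FAST b → push 20. Stack: [20]
LOAD_CONST → push 7. Stack: [20, 7]
BINARY_OP // → 20 // 7 = 2. Stack: [2]
STORE_FAST z → z=2. Stack: []
LOAD_FAST v → push 25. Stack: [25]
RETURN_VALUE → return 25.

2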